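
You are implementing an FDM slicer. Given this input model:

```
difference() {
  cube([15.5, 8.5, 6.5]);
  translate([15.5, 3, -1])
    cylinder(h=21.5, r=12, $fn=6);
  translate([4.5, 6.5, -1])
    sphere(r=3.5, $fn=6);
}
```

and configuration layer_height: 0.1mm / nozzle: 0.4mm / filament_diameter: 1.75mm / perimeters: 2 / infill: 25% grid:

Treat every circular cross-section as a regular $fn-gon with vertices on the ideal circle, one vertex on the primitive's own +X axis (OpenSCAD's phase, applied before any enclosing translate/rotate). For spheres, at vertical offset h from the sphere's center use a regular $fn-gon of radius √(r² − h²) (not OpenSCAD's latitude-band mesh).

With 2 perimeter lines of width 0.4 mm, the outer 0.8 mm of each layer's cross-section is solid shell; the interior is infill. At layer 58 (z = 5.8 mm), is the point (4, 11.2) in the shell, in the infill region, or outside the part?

At z = 5.8 mm: the cube is present — its section is the full 15.5×8.5 rectangle; the cylinder at (15.5, 3): section is a regular 6-gon, circumradius r=12; the sphere at (4.5, 6.5) is not intersected at this z (|z−center|=6.800 > r=3.5); Taking the first minus the rest: starting from the 15.5×8.5 cube, the r=12 cylinder at (15.5, 3) partially overlaps it — only the 90.67 mm² overlap (of its 374.12 mm²) is removed, clipping the outline — 1 connected region. Overall, the cross-section is a single solid region. The nearest boundary edge runs (0.00, 8.50)→(6.68, 8.50); distance from the point to it = 2.70 mm. The point is not inside any of the regions above, so it lies outside the cross-section (2.70 mm from the nearest boundary).

outside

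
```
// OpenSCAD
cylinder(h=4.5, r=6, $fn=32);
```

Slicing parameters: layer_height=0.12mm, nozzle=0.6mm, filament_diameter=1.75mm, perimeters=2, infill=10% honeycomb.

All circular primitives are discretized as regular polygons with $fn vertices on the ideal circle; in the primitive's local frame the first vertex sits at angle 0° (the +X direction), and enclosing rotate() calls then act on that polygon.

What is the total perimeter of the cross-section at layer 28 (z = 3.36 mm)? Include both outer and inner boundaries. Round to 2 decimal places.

37.64 mm

At z = 3.36 mm: the cylinder: section is a regular 32-gon, circumradius r=6 (perimeter = 2·32·6.000·sin(180°/32) = 37.64 mm). Overall, the cross-section is a single solid region. Total boundary length (outer) = 37.64 mm.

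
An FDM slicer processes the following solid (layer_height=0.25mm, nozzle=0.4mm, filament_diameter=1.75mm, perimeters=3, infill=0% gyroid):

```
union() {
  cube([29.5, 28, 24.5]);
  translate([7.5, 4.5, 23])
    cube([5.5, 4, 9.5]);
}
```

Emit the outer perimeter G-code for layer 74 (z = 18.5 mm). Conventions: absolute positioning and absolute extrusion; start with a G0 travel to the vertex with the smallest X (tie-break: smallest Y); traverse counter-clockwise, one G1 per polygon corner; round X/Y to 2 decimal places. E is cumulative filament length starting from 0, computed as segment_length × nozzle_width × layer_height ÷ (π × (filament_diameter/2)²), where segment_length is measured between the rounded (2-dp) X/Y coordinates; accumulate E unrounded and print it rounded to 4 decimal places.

G0 X0.00 Y0.00 Z18.50
G1 X29.50 Y0.00 E1.2265
G1 X29.50 Y28.00 E2.3906
G1 X0.00 Y28.00 E3.6170
G1 X0.00 Y0.00 E4.7811

At z = 18.5 mm: the cube (footprint 29.5×28) is included at this height; the cube at (7.5, 4.5) is absent (z outside [23, 32.5]); Combining (union): only the 29.5×28 cube is present, so the union is just that shape — 1 connected region. The outline is a single polygon with 4 vertices. Extrusion per mm of travel: 0.4 × 0.25 / (π × 0.875²) = 0.041575. Accumulating E over each segment gives final E = 4.7811.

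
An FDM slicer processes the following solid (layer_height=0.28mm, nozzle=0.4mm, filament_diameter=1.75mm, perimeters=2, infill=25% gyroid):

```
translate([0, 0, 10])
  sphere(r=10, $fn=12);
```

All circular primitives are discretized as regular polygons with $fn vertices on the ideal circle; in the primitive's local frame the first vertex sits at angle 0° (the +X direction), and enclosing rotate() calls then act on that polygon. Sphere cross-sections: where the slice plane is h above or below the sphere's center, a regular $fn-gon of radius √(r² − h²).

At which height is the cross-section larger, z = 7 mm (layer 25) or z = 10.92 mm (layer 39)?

Layer 25 (z = 7): the r=10 sphere slices to a regular 12-gon of circumradius 9.539 (√(r²−h²) with h=3 from center) (area = (12/2)·9.539²·sin(360°/12) = 273.00 mm²). So its area = 273.00 mm². Layer 39 (z = 10.92): the sphere: section is a regular 12-gon, circumradius = √(r²−h²) = √(10²−0.92²) = 9.958 (area = (12/2)·9.958²·sin(360°/12) = 297.46 mm²). So its area = 297.46 mm². Layer 39 is larger (297.46 vs 273.00 mm²).

layer 39 (z = 10.92 mm)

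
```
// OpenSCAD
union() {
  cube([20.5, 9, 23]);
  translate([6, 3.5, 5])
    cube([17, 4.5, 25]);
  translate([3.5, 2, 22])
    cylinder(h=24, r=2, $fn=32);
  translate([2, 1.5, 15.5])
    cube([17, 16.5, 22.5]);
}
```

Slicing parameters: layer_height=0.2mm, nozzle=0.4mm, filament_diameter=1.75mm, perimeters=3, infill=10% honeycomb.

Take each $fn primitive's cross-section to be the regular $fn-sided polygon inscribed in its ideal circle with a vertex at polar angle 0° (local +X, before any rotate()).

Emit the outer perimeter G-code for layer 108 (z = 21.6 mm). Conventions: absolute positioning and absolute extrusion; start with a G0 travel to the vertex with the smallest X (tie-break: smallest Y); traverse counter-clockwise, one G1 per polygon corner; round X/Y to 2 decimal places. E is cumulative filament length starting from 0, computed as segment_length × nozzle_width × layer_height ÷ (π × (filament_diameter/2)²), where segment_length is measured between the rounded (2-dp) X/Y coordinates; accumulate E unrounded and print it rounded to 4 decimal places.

At z = 21.6 mm: the cube (footprint 20.5×9) is included at this height; the cube at (6, 3.5) is present — its section is the full 17×4.5 rectangle; the cylinder at (3.5, 2) does not reach this height (z outside [22, 46]); the cube at (2, 1.5) (footprint 17×16.5) is included at this height; Taking the union: the regions partially overlap (shared area 192.75 mm²), so overlapping operands fuse into one piece — 1 connected region. The outline is a single polygon with 12 vertices. Extrusion per mm of travel: 0.4 × 0.2 / (π × 0.875²) = 0.033260. Accumulating E over each segment gives final E = 2.7273.

G0 X0.00 Y0.00 Z21.60
G1 X20.50 Y0.00 E0.6818
G1 X20.50 Y3.50 E0.7982
G1 X23.00 Y3.50 E0.8814
G1 X23.00 Y8.00 E1.0311
G1 X20.50 Y8.00 E1.1142
G1 X20.50 Y9.00 E1.1475
G1 X19.00 Y9.00 E1.1974
G1 X19.00 Y18.00 E1.4967
G1 X2.00 Y18.00 E2.0621
G1 X2.00 Y9.00 E2.3615
G1 X0.00 Y9.00 E2.4280
G1 X0.00 Y0.00 E2.7273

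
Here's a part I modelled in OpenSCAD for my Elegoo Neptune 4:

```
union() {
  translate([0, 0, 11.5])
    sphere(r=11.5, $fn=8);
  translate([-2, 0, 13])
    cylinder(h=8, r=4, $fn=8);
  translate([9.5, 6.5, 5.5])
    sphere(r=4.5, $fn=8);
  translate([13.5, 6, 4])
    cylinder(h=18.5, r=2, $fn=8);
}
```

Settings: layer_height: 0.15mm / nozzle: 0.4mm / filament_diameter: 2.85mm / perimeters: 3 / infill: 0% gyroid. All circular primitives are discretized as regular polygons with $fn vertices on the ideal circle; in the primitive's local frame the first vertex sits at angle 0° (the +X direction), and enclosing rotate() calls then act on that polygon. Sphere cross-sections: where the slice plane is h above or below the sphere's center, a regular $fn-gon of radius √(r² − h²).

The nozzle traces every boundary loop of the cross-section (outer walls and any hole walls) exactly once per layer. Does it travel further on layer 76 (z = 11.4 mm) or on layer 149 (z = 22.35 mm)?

layer 76 (z = 11.4 mm)

Layer 76 (z = 11.4): the r=11.5 sphere slices to a regular 8-gon of circumradius 11.500 (√(r²−h²) with h=0.1 from center) (perimeter = 2·8·11.500·sin(180°/8) = 70.41 mm); the cylinder at (-2, 0) does not reach this height (z outside [13, 21]); the sphere at (9.5, 6.5) is not intersected at this z (|z−center|=5.900 > r=4.5); the r=2 cylinder at (13.5, 6) contributes a regular 8-gon of circumradius 2 (perimeter = 2·8·2.000·sin(180°/8) = 12.25 mm); Merging all regions: the 2 present regions are separate (no shared area or edge), so areas and boundary lengths simply add and each stays a separate island — boundary = 82.66 mm. So its perimeter = 82.66 mm. Layer 149 (z = 22.35): the r=11.5 sphere contributes a regular 8-gon of circumradius √(11.5²−10.85²) = 3.811 (perimeter = 2·8·3.811·sin(180°/8) = 23.34 mm); the cylinder at (-2, 0) is not intersected at this z (z outside [13, 21]); the sphere at (9.5, 6.5) is absent (|z−center|=16.850 > r=4.5); the r=2 cylinder at (13.5, 6) gives a regular 8-gon of circumradius 2 (constant along its height) (perimeter = 2·8·2.000·sin(180°/8) = 12.25 mm); Combining (union): the 2 present regions are separate (no shared area or edge), so areas and boundary lengths simply add and each stays a separate island — boundary = 35.58 mm. So its perimeter = 35.58 mm. Layer 76 is larger (82.66 vs 35.58 mm).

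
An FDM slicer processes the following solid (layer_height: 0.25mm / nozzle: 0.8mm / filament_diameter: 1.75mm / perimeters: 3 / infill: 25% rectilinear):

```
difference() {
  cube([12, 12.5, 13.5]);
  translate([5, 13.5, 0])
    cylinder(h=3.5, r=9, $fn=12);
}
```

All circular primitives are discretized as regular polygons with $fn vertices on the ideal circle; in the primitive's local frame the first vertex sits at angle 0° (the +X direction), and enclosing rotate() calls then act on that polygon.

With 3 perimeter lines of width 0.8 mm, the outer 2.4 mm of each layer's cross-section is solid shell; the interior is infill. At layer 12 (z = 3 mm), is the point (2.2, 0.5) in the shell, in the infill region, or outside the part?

shell

At z = 3 mm: the cube (footprint 12×12.5) is included at this height; the r=9 cylinder at (5, 13.5) contributes a regular 12-gon of circumradius 9; Taking the first minus the rest: starting from the 12×12.5 cube, the r=9 cylinder at (5, 13.5) partially overlaps it — only the 83.71 mm² overlap (of its 243.00 mm²) is removed, clipping the outline — 1 connected region. Overall, the cross-section is a single solid region. The nearest boundary edge runs (12.00, 0.00)→(0.00, 0.00); distance from the point to it = 0.50 mm. The point is inside the cross-section, 0.50 mm from the nearest boundary — within the 2.4 mm shell band (3 × 0.8).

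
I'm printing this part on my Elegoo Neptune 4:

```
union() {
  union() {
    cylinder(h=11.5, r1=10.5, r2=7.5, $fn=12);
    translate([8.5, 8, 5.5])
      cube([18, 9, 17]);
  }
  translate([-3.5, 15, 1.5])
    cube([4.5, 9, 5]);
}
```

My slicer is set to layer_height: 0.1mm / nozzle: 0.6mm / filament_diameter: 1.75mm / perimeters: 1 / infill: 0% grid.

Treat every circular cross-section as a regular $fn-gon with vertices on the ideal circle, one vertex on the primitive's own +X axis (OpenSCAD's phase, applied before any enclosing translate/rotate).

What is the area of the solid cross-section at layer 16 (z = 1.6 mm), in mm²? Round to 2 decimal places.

345.48 mm²

At z = 1.6 mm: the cone contributes a regular 12-gon of circumradius 10.083 (interpolated between r1=10.5 and r2=7.5 at t=0.139) (area = (12/2)·10.083²·sin(360°/12) = 304.98 mm²); the cube at (8.5, 8) does not reach this height (z outside [5.5, 22.5]); Combining (union): only the cone is present, so the union is just that shape — area = 304.98 mm²; the cube at (-3.5, 15) is present — its section is the full 4.5×9 rectangle (area 40.50 mm²); Merging all regions: the 2 present regions are separate (no shared area or edge), so areas and boundary lengths simply add and each stays a separate island — area = 345.48 mm². Overall, the cross-section has 2 separate islands. Net area = 345.48 mm².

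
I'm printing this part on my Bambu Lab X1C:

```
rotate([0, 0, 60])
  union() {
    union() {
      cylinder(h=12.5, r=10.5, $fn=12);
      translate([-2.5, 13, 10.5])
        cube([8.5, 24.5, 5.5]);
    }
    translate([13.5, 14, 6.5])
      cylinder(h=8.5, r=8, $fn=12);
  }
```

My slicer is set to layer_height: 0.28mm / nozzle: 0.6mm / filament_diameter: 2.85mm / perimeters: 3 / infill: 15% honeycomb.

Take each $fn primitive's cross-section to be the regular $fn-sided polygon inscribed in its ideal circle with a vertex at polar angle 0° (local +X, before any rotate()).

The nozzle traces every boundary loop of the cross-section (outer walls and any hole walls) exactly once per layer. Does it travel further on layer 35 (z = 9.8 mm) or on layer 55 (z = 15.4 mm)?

layer 35 (z = 9.8 mm)

Layer 35 (z = 9.8): the r=10.5 cylinder gives a regular 12-gon of circumradius 10.5 (constant along its height) (perimeter = 2·12·10.500·sin(180°/12) = 65.22 mm); the cube at (-2.5, 13) does not reach this height (z outside [10.5, 16]); Merging all regions: only the r=10.5 cylinder is present, so the union is just that shape — boundary = 65.22 mm; the r=8 cylinder at (13.5, 14) contributes a regular 12-gon of circumradius 8 (perimeter = 2·12·8.000·sin(180°/12) = 49.69 mm); Taking the union: the 2 present regions are separate (no shared area or edge), so areas and boundary lengths simply add and each stays a separate island — boundary = 114.92 mm; (whole slice rotated 60° about Z — lengths, areas and connectivity unchanged). So its perimeter = 114.92 mm. Layer 55 (z = 15.4): the cylinder is not intersected at this z (z outside [0, 12.5]); the 8.5×24.5 cube at (-2.5, 13) contributes its full rectangle (perimeter 66.00 mm); Merging all regions: only the 8.5×24.5 cube at (-2.5, 13) is present, so the union is just that shape — boundary = 66.00 mm; the cylinder at (13.5, 14) is not intersected at this z (z outside [6.5, 15]); Taking the union: only the result so far is present, so the union is just that shape — boundary = 66.00 mm; (rotated 60° about Z; rotation is an isometry so areas/perimeters/island counts are preserved). So its perimeter = 66.00 mm. Layer 35 is larger (114.92 vs 66.00 mm).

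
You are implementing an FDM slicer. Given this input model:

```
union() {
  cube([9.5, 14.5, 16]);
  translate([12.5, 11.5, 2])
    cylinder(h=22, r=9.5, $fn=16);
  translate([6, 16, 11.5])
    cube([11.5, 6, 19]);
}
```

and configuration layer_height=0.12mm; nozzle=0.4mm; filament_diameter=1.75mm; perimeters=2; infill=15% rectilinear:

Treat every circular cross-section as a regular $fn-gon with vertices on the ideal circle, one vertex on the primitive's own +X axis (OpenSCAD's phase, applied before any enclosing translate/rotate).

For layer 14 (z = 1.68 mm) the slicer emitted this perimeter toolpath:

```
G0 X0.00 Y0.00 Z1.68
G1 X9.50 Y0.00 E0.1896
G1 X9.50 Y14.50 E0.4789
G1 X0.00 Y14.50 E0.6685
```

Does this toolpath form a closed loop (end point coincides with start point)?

Start point (G0): (0.00, 0.00). End point (last G1): the path does not return to the start — open.

no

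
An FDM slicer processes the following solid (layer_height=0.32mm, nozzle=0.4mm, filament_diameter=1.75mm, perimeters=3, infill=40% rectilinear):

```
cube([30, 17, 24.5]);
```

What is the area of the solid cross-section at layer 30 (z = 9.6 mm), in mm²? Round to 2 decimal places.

510.00 mm²

At z = 9.6 mm: the cube (footprint 30×17) is included at this height (area 510.00 mm²). Overall, the cross-section is a single solid region. Net area = 510.00 mm².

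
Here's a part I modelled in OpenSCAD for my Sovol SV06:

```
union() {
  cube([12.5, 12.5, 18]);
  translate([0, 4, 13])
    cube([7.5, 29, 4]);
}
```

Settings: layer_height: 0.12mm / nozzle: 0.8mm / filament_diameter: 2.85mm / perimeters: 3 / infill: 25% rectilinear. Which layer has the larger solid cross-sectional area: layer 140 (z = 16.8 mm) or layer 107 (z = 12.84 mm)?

Layer 140 (z = 16.8): the 12.5×12.5 cube contributes its full rectangle (area 156.25 mm²); the 7.5×29 cube at (0, 4) contributes its full rectangle (area 217.50 mm²); Merging all regions: the regions partially overlap — summed areas 373.75 mm² minus the doubly-counted overlap 63.75 mm² gives 310.00 mm² — area = 310.00 mm². So its area = 310.00 mm². Layer 107 (z = 12.84): the cube is present — its section is the full 12.5×12.5 rectangle (area 156.25 mm²); the cube at (0, 4) is not intersected at this z (z outside [13, 17]); Merging all regions: only the 12.5×12.5 cube is present, so the union is just that shape — area = 156.25 mm². So its area = 156.25 mm². Layer 140 is larger (310.00 vs 156.25 mm²).

layer 140 (z = 16.8 mm)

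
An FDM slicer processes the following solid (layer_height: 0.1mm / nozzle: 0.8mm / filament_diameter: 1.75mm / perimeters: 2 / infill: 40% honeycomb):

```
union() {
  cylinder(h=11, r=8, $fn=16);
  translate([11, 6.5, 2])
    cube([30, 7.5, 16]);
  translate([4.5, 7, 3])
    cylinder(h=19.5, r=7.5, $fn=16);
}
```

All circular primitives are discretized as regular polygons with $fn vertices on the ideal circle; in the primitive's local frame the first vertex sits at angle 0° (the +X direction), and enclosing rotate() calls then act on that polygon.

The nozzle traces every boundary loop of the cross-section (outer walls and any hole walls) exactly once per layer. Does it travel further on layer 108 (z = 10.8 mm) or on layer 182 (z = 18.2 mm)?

Layer 108 (z = 10.8): the cylinder: section is a regular 16-gon, circumradius r=8 (perimeter = 2·16·8.000·sin(180°/16) = 49.94 mm); the 30×7.5 cube at (11, 6.5) contributes its full rectangle (perimeter 75.00 mm); the r=7.5 cylinder at (4.5, 7) gives a regular 16-gon of circumradius 7.5 (constant along its height) (perimeter = 2·16·7.500·sin(180°/16) = 46.82 mm); Merging all regions: the regions partially overlap (shared area 65.75 mm²), so the edge portions inside another operand are dropped and the merged outline is re-measured after clipping — boundary = 131.91 mm. So its perimeter = 131.91 mm. Layer 182 (z = 18.2): the cylinder is not intersected at this z (z outside [0, 11]); the cube at (11, 6.5) does not reach this height (z outside [2, 18]); the cylinder at (4.5, 7): section is a regular 16-gon, circumradius r=7.5 (perimeter = 2·16·7.500·sin(180°/16) = 46.82 mm); Taking the union: only the r=7.5 cylinder at (4.5, 7) is present, so the union is just that shape — boundary = 46.82 mm. So its perimeter = 46.82 mm. Layer 108 is larger (131.91 vs 46.82 mm).

layer 108 (z = 10.8 mm)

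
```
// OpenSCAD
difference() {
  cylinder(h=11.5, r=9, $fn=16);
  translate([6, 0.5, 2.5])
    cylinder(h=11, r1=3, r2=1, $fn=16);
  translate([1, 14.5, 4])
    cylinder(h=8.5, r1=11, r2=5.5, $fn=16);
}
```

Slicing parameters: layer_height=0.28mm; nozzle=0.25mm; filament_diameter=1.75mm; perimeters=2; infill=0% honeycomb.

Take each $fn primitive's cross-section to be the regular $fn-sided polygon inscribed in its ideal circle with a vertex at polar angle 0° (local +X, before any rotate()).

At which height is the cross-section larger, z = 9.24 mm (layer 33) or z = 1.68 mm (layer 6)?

Layer 33 (z = 9.24): the r=9 cylinder contributes a regular 16-gon of circumradius 9 (area = (16/2)·9.000²·sin(360°/16) = 247.98 mm²); the cone at (6, 0.5) contributes a regular 16-gon of circumradius 1.775 (interpolated between r1=3 and r2=1 at t=0.613) (area = (16/2)·1.775²·sin(360°/16) = 9.64 mm²); the cone at (1, 14.5): at t=0.616 of its height the radius interpolates to r₁+(r₂−r₁)t = 7.609, giving a regular 16-gon of that circumradius (area = (16/2)·7.609²·sin(360°/16) = 177.27 mm²); After the difference (first − rest): starting from the r=9 cylinder (247.98 mm²), the cone at (6, 0.5) lies wholly inside it (removes its full 9.64 mm² and its 11.08 mm outline becomes a hole wall); the cone at (1, 14.5) partially overlaps it — only the 9.53 mm² overlap (of its 177.27 mm²) is removed, clipping the outline — area = 228.81 mm². So its area = 228.81 mm². Layer 6 (z = 1.68): the cylinder: section is a regular 16-gon, circumradius r=9 (area = (16/2)·9.000²·sin(360°/16) = 247.98 mm²); the cone at (6, 0.5) does not reach this height (z outside [2.5, 13.5]); the cone at (1, 14.5) is not intersected at this z (z outside [4, 12.5]); Subtracting the remaining from the first: none of the subtracted shapes is present at this height, so the r=9 cylinder is unchanged — area = 247.98 mm². So its area = 247.98 mm². Layer 6 is larger (247.98 vs 228.81 mm²).

layer 6 (z = 1.68 mm)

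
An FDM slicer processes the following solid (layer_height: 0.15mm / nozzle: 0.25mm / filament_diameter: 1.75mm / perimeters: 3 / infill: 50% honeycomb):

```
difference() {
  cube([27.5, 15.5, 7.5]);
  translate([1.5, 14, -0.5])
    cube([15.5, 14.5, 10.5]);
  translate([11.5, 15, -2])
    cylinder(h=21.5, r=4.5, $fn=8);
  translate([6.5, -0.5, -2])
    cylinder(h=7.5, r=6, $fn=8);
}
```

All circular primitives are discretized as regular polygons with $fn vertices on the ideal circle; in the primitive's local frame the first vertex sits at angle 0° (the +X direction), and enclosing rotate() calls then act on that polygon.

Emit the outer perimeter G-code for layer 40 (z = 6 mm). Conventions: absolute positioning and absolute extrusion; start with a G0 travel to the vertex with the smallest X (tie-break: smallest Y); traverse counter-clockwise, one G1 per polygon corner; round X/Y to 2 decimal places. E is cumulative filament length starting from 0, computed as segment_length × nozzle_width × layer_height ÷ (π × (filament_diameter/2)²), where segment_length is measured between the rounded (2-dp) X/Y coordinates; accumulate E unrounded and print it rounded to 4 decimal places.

At z = 6 mm: the cube (footprint 27.5×15.5) is included at this height; the cube at (1.5, 14) (footprint 15.5×14.5) is included at this height; the r=4.5 cylinder at (11.5, 15) gives a regular 8-gon of circumradius 4.5 (constant along its height); the cylinder at (6.5, -0.5) does not reach this height (z outside [-2, 5.5]); After the difference (first − rest): starting from the 27.5×15.5 cube, the 15.5×14.5 cube at (1.5, 14) partially overlaps it — only the 23.25 mm² overlap (of its 224.75 mm²) is removed, clipping the outline; the r=4.5 cylinder at (11.5, 15) partially overlaps it — only the 20.05 mm² overlap (of its 57.28 mm²) is removed, clipping the outline — 1 connected region. The outline is a single polygon with 13 vertices. Extrusion per mm of travel: 0.25 × 0.15 / (π × 0.875²) = 0.015591. Accumulating E over each segment gives final E = 1.4411.

G0 X0.00 Y0.00 Z6.00
G1 X27.50 Y0.00 E0.4287
G1 X27.50 Y15.50 E0.6704
G1 X17.00 Y15.50 E0.8341
G1 X17.00 Y14.00 E0.8575
G1 X15.59 Y14.00 E0.8795
G1 X14.68 Y11.82 E0.9163
G1 X11.50 Y10.50 E0.9700
G1 X8.32 Y11.82 E1.0237
G1 X7.41 Y14.00 E1.0605
G1 X1.50 Y14.00 E1.1526
G1 X1.50 Y15.50 E1.1760
G1 X0.00 Y15.50 E1.1994
G1 X0.00 Y0.00 E1.4411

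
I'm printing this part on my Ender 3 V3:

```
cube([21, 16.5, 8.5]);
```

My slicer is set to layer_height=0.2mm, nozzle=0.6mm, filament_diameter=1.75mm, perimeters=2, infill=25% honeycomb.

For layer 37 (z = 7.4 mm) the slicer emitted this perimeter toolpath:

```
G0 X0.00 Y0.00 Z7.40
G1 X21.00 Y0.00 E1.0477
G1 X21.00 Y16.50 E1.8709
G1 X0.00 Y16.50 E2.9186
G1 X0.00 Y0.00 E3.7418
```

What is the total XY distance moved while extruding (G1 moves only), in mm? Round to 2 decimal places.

Sum the Euclidean lengths of each G1 segment: total = 75.00 mm.

75.00 mm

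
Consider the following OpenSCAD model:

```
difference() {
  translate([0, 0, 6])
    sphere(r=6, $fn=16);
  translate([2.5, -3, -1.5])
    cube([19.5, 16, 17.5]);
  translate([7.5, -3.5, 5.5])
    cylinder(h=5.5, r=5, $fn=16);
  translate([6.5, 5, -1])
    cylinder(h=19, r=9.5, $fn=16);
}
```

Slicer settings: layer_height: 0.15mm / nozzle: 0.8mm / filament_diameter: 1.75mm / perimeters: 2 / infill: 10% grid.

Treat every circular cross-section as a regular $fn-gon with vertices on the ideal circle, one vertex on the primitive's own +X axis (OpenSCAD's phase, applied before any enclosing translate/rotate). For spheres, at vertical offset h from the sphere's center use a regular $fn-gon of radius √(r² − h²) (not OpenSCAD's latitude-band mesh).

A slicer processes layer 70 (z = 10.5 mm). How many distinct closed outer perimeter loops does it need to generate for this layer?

At z = 10.5 mm: the sphere: section is a regular 16-gon, circumradius = √(r²−h²) = √(6²−4.5²) = 3.969; the cube at (2.5, -3) is present — its section is the full 19.5×16 rectangle; the cylinder at (7.5, -3.5): section is a regular 16-gon, circumradius r=5; the cylinder at (6.5, 5): section is a regular 16-gon, circumradius r=9.5; After the difference (first − rest): starting from the r=6 sphere, the 19.5×16 cube at (2.5, -3) partially overlaps it — only the 5.96 mm² overlap (of its 312.00 mm²) is removed, clipping the outline; the r=5 cylinder at (7.5, -3.5) misses the remaining region (no effect); the r=9.5 cylinder at (6.5, 5) partially overlaps it — only the 25.14 mm² overlap (of its 276.30 mm²) is removed, clipping the outline — 1 connected region. The result has 1 disconnected region.

1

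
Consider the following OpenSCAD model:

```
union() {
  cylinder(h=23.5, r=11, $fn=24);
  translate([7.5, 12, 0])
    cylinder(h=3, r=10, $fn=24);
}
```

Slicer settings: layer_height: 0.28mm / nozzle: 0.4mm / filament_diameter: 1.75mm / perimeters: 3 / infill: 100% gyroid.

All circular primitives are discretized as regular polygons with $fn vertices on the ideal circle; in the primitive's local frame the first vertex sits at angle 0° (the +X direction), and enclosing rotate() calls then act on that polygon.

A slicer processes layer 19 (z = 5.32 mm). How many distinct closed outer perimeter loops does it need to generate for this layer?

1

At z = 5.32 mm: the r=11 cylinder contributes a regular 24-gon of circumradius 11; the cylinder at (7.5, 12) does not reach this height (z outside [0, 3]); Combining (union): only the r=11 cylinder is present, so the union is just that shape — 1 connected region. The result has 1 disconnected region.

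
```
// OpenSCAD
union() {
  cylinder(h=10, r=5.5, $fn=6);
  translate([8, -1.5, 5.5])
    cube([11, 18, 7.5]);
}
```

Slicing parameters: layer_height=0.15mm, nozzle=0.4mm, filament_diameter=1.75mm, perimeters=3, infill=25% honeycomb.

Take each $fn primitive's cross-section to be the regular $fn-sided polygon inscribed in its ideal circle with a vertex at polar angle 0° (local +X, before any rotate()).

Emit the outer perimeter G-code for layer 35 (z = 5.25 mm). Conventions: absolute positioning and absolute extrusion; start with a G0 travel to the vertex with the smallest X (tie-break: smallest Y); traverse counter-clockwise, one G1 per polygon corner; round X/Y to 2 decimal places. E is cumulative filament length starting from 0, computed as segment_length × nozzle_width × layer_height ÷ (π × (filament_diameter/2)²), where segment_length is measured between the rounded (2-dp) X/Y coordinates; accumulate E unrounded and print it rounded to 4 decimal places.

G0 X-5.50 Y0.00 Z5.25
G1 X-2.75 Y-4.76 E0.1371
G1 X2.75 Y-4.76 E0.2743
G1 X5.50 Y0.00 E0.4115
G1 X2.75 Y4.76 E0.5486
G1 X-2.75 Y4.76 E0.6858
G1 X-5.50 Y0.00 E0.8229

At z = 5.25 mm: the r=5.5 cylinder contributes a regular 6-gon of circumradius 5.5; the cube at (8, -1.5) does not reach this height (z outside [5.5, 13]); Merging all regions: only the r=5.5 cylinder is present, so the union is just that shape — 1 connected region. The outline is a single polygon with 6 vertices. Extrusion per mm of travel: 0.4 × 0.15 / (π × 0.875²) = 0.024945. Accumulating E over each segment gives final E = 0.8229.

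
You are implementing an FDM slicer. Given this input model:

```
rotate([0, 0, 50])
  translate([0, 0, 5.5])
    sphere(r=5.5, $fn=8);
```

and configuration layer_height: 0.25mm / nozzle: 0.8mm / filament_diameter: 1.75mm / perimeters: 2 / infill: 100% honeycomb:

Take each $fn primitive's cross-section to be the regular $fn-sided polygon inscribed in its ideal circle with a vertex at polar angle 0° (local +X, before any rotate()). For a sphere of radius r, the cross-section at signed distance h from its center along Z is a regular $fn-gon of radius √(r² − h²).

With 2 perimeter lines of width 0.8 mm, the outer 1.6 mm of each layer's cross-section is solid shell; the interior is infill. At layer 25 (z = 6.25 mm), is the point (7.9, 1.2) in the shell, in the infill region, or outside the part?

At z = 6.25 mm: the r=5.5 sphere contributes a regular 8-gon of circumradius √(5.5²−0.75²) = 5.449; (rotated 50° about Z; rotation is an isometry so areas/perimeters/island counts are preserved). Overall, the cross-section is a single solid region. Undo the 50° rotation: the query point maps to (5.997, -5.280) in the un-rotated model frame. The nearest boundary edge runs (-0.00, -5.45)→(3.85, -3.85); distance from the point to it = 2.58 mm. The point is not inside any of the regions above, so it lies outside the cross-section (2.58 mm from the nearest boundary).

outside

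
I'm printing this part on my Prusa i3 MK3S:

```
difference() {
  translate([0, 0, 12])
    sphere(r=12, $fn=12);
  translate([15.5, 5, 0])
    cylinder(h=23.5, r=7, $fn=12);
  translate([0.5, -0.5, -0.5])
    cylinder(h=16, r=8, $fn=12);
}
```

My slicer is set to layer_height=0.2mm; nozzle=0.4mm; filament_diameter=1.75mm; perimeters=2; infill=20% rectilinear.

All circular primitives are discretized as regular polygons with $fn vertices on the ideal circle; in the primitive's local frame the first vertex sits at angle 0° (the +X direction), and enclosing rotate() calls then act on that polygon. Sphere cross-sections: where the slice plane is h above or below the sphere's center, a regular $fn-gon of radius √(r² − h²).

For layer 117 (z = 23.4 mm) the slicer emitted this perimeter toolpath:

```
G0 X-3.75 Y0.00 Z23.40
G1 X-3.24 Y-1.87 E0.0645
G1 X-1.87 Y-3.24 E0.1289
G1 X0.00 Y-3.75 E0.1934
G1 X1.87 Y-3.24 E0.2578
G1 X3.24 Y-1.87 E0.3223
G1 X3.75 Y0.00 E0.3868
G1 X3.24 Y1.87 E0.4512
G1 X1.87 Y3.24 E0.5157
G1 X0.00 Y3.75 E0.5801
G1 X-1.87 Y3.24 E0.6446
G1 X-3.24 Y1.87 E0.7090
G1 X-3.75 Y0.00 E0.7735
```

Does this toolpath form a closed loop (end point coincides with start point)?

Start point (G0): (-3.75, 0.00). End point (last G1): the path returns to the start — closed.

yes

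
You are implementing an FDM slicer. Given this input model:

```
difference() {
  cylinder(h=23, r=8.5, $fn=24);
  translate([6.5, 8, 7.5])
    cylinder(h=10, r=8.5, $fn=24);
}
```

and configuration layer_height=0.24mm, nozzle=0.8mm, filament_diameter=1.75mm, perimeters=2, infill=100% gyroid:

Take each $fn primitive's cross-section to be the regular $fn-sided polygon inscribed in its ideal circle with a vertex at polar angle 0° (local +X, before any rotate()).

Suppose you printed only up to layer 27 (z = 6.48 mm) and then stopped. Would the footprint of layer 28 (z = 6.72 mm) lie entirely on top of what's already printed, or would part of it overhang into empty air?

Compare the two slices. At z = 6.48: the r=8.5 cylinder contributes a regular 24-gon of circumradius 8.5 (area = (24/2)·8.500²·sin(360°/24) = 224.40 mm²); the cylinder at (6.5, 8) does not reach this height (z outside [7.5, 17.5]); Subtracting the remaining from the first: none of the subtracted shapes is present at this height, so the r=8.5 cylinder is unchanged — area = 224.40 mm². At z = 6.72: the r=8.5 cylinder contributes a regular 24-gon of circumradius 8.5 (area = (24/2)·8.500²·sin(360°/24) = 224.40 mm²); the cylinder at (6.5, 8) is absent (z outside [7.5, 17.5]); Taking the first minus the rest: none of the subtracted shapes is present at this height, so the r=8.5 cylinder is unchanged — area = 224.40 mm². Checking containment: the cross-section at z = 6.72 is a subset of the cross-section at z = 6.48.

entirely on top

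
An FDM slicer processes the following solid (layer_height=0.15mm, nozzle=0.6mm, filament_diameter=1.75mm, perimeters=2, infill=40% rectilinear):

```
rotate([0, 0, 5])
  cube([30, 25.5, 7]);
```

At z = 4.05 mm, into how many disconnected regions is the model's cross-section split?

At z = 4.05 mm: the cube (footprint 30×25.5) is included at this height; (whole slice rotated 5° about Z — lengths, areas and connectivity unchanged). The result has 1 disconnected region.

1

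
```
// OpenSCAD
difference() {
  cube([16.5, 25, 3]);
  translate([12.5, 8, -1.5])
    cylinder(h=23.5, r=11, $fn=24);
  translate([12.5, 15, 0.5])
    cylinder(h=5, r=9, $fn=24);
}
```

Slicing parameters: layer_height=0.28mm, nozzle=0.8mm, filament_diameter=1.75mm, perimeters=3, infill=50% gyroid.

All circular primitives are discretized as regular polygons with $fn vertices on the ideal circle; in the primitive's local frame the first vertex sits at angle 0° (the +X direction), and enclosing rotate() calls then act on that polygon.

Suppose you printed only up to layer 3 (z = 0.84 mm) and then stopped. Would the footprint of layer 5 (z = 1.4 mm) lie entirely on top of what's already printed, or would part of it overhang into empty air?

entirely on top

Compare the two slices. At z = 0.84: the cube is present — its section is the full 16.5×25 rectangle (area 412.50 mm²); the r=11 cylinder at (12.5, 8) gives a regular 24-gon of circumradius 11 (constant along its height) (area = (24/2)·11.000²·sin(360°/24) = 375.81 mm²); the r=9 cylinder at (12.5, 15) contributes a regular 24-gon of circumradius 9 (area = (24/2)·9.000²·sin(360°/24) = 251.57 mm²); Subtracting the remaining from the first: starting from the 16.5×25 cube (412.50 mm²), the r=11 cylinder at (12.5, 8) partially overlaps it — only the 247.63 mm² overlap (of its 375.81 mm²) is removed, clipping the outline; the r=9 cylinder at (12.5, 15) partially overlaps it — only the 59.89 mm² overlap (of its 251.57 mm²) is removed, clipping the outline — area = 104.98 mm². At z = 1.4: the 16.5×25 cube contributes its full rectangle (area 412.50 mm²); the r=11 cylinder at (12.5, 8) contributes a regular 24-gon of circumradius 11 (area = (24/2)·11.000²·sin(360°/24) = 375.81 mm²); the cylinder at (12.5, 15): section is a regular 24-gon, circumradius r=9 (area = (24/2)·9.000²·sin(360°/24) = 251.57 mm²); After the difference (first − rest): starting from the 16.5×25 cube (412.50 mm²), the r=11 cylinder at (12.5, 8) partially overlaps it — only the 247.63 mm² overlap (of its 375.81 mm²) is removed, clipping the outline; the r=9 cylinder at (12.5, 15) partially overlaps it — only the 59.89 mm² overlap (of its 251.57 mm²) is removed, clipping the outline — area = 104.98 mm². Checking containment: the cross-section at z = 1.4 is a subset of the cross-section at z = 0.84.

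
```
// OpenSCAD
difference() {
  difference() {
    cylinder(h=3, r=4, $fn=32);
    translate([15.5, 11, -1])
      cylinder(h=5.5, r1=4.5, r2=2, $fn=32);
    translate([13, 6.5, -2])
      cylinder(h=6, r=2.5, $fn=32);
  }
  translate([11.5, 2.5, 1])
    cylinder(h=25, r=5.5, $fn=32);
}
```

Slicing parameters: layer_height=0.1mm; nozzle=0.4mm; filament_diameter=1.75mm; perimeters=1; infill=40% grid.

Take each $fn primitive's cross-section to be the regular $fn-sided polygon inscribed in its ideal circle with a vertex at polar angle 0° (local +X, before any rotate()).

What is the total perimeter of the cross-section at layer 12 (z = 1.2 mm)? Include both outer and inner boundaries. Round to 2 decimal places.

At z = 1.2 mm: the r=4 cylinder contributes a regular 32-gon of circumradius 4 (perimeter = 2·32·4.000·sin(180°/32) = 25.09 mm); the cone at (15.5, 11): at t=0.400 of its height the radius interpolates to r₁+(r₂−r₁)t = 3.500, giving a regular 32-gon of that circumradius (perimeter = 2·32·3.500·sin(180°/32) = 21.96 mm); the cylinder at (13, 6.5): section is a regular 32-gon, circumradius r=2.5 (perimeter = 2·32·2.500·sin(180°/32) = 15.68 mm); After the difference (first − rest): starting from the r=4 cylinder, the cone at (15.5, 11) misses the remaining region (no effect); the r=2.5 cylinder at (13, 6.5) misses the remaining region (no effect) — boundary = 25.09 mm; the r=5.5 cylinder at (11.5, 2.5) contributes a regular 32-gon of circumradius 5.5 (perimeter = 2·32·5.500·sin(180°/32) = 34.50 mm); Taking the first minus the rest: starting from the result so far, the r=5.5 cylinder at (11.5, 2.5) misses the remaining region (no effect) — boundary = 25.09 mm. Overall, the cross-section is a single solid region. Total boundary length (outer) = 25.09 mm.

25.09 mm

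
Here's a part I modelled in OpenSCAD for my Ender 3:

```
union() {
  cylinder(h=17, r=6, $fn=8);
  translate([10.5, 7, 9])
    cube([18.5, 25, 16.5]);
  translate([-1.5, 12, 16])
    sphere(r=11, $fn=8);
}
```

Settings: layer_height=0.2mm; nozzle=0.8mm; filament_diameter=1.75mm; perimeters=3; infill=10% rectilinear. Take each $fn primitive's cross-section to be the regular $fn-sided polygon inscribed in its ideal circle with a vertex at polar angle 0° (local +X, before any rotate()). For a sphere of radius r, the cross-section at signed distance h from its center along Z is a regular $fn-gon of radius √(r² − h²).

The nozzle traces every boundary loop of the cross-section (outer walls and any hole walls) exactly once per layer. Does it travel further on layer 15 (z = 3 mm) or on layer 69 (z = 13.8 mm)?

Layer 15 (z = 3): the r=6 cylinder contributes a regular 8-gon of circumradius 6 (perimeter = 2·8·6.000·sin(180°/8) = 36.74 mm); the cube at (10.5, 7) does not reach this height (z outside [9, 25.5]); the sphere at (-1.5, 12) is not intersected at this z (|z−center|=13.000 > r=11); Taking the union: only the r=6 cylinder is present, so the union is just that shape — boundary = 36.74 mm. So its perimeter = 36.74 mm. Layer 69 (z = 13.8): the cylinder: section is a regular 8-gon, circumradius r=6 (perimeter = 2·8·6.000·sin(180°/8) = 36.74 mm); the 18.5×25 cube at (10.5, 7) contributes its full rectangle (perimeter 87.00 mm); the sphere at (-1.5, 12): section is a regular 8-gon, circumradius = √(r²−h²) = √(11²−2.2²) = 10.778 (perimeter = 2·8·10.778·sin(180°/8) = 65.99 mm); Combining (union): the regions partially overlap (shared area 25.40 mm²), so the edge portions inside another operand are dropped and the merged outline is re-measured after clipping — boundary = 168.06 mm. So its perimeter = 168.06 mm. Layer 69 is larger (168.06 vs 36.74 mm).

layer 69 (z = 13.8 mm)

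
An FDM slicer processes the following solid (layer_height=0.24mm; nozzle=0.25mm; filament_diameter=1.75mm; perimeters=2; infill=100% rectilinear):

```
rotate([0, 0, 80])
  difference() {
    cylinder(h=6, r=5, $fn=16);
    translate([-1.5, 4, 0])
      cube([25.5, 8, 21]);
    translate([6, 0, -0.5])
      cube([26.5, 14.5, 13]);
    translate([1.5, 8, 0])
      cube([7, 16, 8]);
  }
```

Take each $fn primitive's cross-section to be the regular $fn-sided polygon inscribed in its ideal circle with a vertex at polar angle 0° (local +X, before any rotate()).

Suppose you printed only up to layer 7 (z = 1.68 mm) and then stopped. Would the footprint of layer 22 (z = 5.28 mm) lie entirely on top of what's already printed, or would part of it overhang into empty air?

Compare the two slices. At z = 1.68: the r=5 cylinder contributes a regular 16-gon of circumradius 5 (area = (16/2)·5.000²·sin(360°/16) = 76.54 mm²); the cube at (-1.5, 4) is present — its section is the full 25.5×8 rectangle (area 204.00 mm²); the 26.5×14.5 cube at (6, 0) contributes its full rectangle (area 384.25 mm²); the cube at (1.5, 8) is present — its section is the full 7×16 rectangle (area 112.00 mm²); After the difference (first − rest): starting from the r=5 cylinder (76.54 mm²), the 25.5×8 cube at (-1.5, 4) partially overlaps it — only the 3.11 mm² overlap (of its 204.00 mm²) is removed, clipping the outline; the 26.5×14.5 cube at (6, 0) misses the remaining region (no effect); the 7×16 cube at (1.5, 8) misses the remaining region (no effect) — area = 73.42 mm²; (rotated 80° about Z; rotation is an isometry so areas/perimeters/island counts are preserved). At z = 5.28: the cylinder: section is a regular 16-gon, circumradius r=5 (area = (16/2)·5.000²·sin(360°/16) = 76.54 mm²); the cube at (-1.5, 4) is present — its section is the full 25.5×8 rectangle (area 204.00 mm²); the cube at (6, 0) (footprint 26.5×14.5) is included at this height (area 384.25 mm²); the cube at (1.5, 8) (footprint 7×16) is included at this height (area 112.00 mm²); After the difference (first − rest): starting from the r=5 cylinder (76.54 mm²), the 25.5×8 cube at (-1.5, 4) partially overlaps it — only the 3.11 mm² overlap (of its 204.00 mm²) is removed, clipping the outline; the 26.5×14.5 cube at (6, 0) misses the remaining region (no effect); the 7×16 cube at (1.5, 8) misses the remaining region (no effect) — area = 73.42 mm²; (rotated 80° about Z; rotation is an isometry so areas/perimeters/island counts are preserved). Checking containment: the cross-section at z = 5.28 is a subset of the cross-section at z = 1.68.

entirely on top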